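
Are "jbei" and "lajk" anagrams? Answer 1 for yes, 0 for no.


Strings: "jbei", "lajk"
Sorted first:  beij
Sorted second: ajkl
Differ at position 0: 'b' vs 'a' => not anagrams

0


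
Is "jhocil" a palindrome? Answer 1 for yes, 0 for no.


Input: jhocil
Reversed: licohj
  Compare pos 0 ('j') with pos 5 ('l'): MISMATCH
  Compare pos 1 ('h') with pos 4 ('i'): MISMATCH
  Compare pos 2 ('o') with pos 3 ('c'): MISMATCH
Result: not a palindrome

0


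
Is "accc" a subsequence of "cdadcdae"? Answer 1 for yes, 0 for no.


Check if "accc" is a subsequence of "cdadcdae"
Greedy scan:
  Position 0 ('c'): no match needed
  Position 1 ('d'): no match needed
  Position 2 ('a'): matches sub[0] = 'a'
  Position 3 ('d'): no match needed
  Position 4 ('c'): matches sub[1] = 'c'
  Position 5 ('d'): no match needed
  Position 6 ('a'): no match needed
  Position 7 ('e'): no match needed
Only matched 2/4 characters => not a subsequence

0


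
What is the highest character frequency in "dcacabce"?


Input: dcacabce
Character counts:
  'a': 2
  'b': 1
  'c': 3
  'd': 1
  'e': 1
Maximum frequency: 3

3


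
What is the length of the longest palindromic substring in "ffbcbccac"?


Input: "ffbcbccac"
Checking substrings for palindromes:
  [2:5] "bcb" (len 3) => palindrome
  [3:6] "cbc" (len 3) => palindrome
  [6:9] "cac" (len 3) => palindrome
  [0:2] "ff" (len 2) => palindrome
  [5:7] "cc" (len 2) => palindrome
Longest palindromic substring: "bcb" with length 3

3


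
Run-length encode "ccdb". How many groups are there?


Input: ccdb
Scanning for consecutive runs:
  Group 1: 'c' x 2 (positions 0-1)
  Group 2: 'd' x 1 (positions 2-2)
  Group 3: 'b' x 1 (positions 3-3)
Total groups: 3

3


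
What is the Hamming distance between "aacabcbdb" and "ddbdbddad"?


Comparing "aacabcbdb" and "ddbdbddad" position by position:
  Position 0: 'a' vs 'd' => differ
  Position 1: 'a' vs 'd' => differ
  Position 2: 'c' vs 'b' => differ
  Position 3: 'a' vs 'd' => differ
  Position 4: 'b' vs 'b' => same
  Position 5: 'c' vs 'd' => differ
  Position 6: 'b' vs 'd' => differ
  Position 7: 'd' vs 'a' => differ
  Position 8: 'b' vs 'd' => differ
Total differences (Hamming distance): 8

8


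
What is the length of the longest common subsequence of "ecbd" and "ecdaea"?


LCS of "ecbd" and "ecdaea"
DP table:
           e    c    d    a    e    a
      0    0    0    0    0    0    0
  e   0    1    1    1    1    1    1
  c   0    1    2    2    2    2    2
  b   0    1    2    2    2    2    2
  d   0    1    2    3    3    3    3
LCS length = dp[4][6] = 3

3


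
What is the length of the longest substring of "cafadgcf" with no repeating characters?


Input: "cafadgcf"
Sliding window (track last position of each char):
  Position 0 ('c'): window [0,0] length 1 -- new best
  Position 1 ('a'): window [0,1] length 2 -- new best
  Position 2 ('f'): window [0,2] length 3 -- new best
  Position 3 ('a'): repeat (last at 1), move window start to 2
  Position 3 ('a'): window [2,3] length 2
  Position 4 ('d'): window [2,4] length 3
  Position 5 ('g'): window [2,5] length 4 -- new best
  Position 6 ('c'): window [2,6] length 5 -- new best
  Position 7 ('f'): repeat (last at 2), move window start to 3
  Position 7 ('f'): window [3,7] length 5
Longest substring with no repeats: "fadgc" with length 5

5


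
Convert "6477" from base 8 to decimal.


Input: "6477" in base 8
Positional expansion:
  Digit '6' (value 6) x 8^3 = 3072
  Digit '4' (value 4) x 8^2 = 256
  Digit '7' (value 7) x 8^1 = 56
  Digit '7' (value 7) x 8^0 = 7
Sum = 3391

3391


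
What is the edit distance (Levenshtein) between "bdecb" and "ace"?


Computing edit distance: "bdecb" -> "ace"
DP table:
           a    c    e
      0    1    2    3
  b   1    1    2    3
  d   2    2    2    3
  e   3    3    3    2
  c   4    4    3    3
  b   5    5    4    4
Edit distance = dp[5][3] = 4

4


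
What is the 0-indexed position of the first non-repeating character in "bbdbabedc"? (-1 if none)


Input: bbdbabedc
Character frequencies:
  'a': 1
  'b': 4
  'c': 1
  'd': 2
  'e': 1
Scanning left to right for freq == 1:
  Position 0 ('b'): freq=4, skip
  Position 1 ('b'): freq=4, skip
  Position 2 ('d'): freq=2, skip
  Position 3 ('b'): freq=4, skip
  Position 4 ('a'): unique! => answer = 4

4


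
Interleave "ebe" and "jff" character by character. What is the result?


Interleaving "ebe" and "jff":
  Position 0: 'e' from first, 'j' from second => "ej"
  Position 1: 'b' from first, 'f' from second => "bf"
  Position 2: 'e' from first, 'f' from second => "ef"
Result: ejbfef

ejbfef


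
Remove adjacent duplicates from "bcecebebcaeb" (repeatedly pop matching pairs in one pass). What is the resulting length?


Input: bcecebebcaeb
Stack-based adjacent duplicate removal:
  Read 'b': push. Stack: b
  Read 'c': push. Stack: bc
  Read 'e': push. Stack: bce
  Read 'c': push. Stack: bcec
  Read 'e': push. Stack: bcece
  Read 'b': push. Stack: bceceb
  Read 'e': push. Stack: bcecebe
  Read 'b': push. Stack: bcecebeb
  Read 'c': push. Stack: bcecebebc
  Read 'a': push. Stack: bcecebebca
  Read 'e': push. Stack: bcecebebcae
  Read 'b': push. Stack: bcecebebcaeb
Final stack: "bcecebebcaeb" (length 12)

12


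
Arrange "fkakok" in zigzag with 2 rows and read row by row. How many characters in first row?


Zigzag "fkakok" into 2 rows:
Placing characters:
  'f' => row 0
  'k' => row 1
  'a' => row 0
  'k' => row 1
  'o' => row 0
  'k' => row 1
Rows:
  Row 0: "fao"
  Row 1: "kkk"
First row length: 3

3


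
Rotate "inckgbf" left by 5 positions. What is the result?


Input: "inckgbf", rotate left by 5
First 5 characters: "inckg"
Remaining characters: "bf"
Concatenate remaining + first: "bf" + "inckg" = "bfinckg"

bfinckg


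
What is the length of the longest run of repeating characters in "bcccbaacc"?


Input: "bcccbaacc"
Scanning for longest run:
  Position 1 ('c'): new char, reset run to 1
  Position 2 ('c'): continues run of 'c', length=2
  Position 3 ('c'): continues run of 'c', length=3
  Position 4 ('b'): new char, reset run to 1
  Position 5 ('a'): new char, reset run to 1
  Position 6 ('a'): continues run of 'a', length=2
  Position 7 ('c'): new char, reset run to 1
  Position 8 ('c'): continues run of 'c', length=2
Longest run: 'c' with length 3

3


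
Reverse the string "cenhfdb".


Input: cenhfdb
Reading characters right to left:
  Position 6: 'b'
  Position 5: 'd'
  Position 4: 'f'
  Position 3: 'h'
  Position 2: 'n'
  Position 1: 'e'
  Position 0: 'c'
Reversed: bdfhnec

bdfhnec


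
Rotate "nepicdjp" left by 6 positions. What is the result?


Input: "nepicdjp", rotate left by 6
First 6 characters: "nepicd"
Remaining characters: "jp"
Concatenate remaining + first: "jp" + "nepicd" = "jpnepicd"

jpnepicd


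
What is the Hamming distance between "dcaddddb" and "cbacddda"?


Comparing "dcaddddb" and "cbacddda" position by position:
  Position 0: 'd' vs 'c' => differ
  Position 1: 'c' vs 'b' => differ
  Position 2: 'a' vs 'a' => same
  Position 3: 'd' vs 'c' => differ
  Position 4: 'd' vs 'd' => same
  Position 5: 'd' vs 'd' => same
  Position 6: 'd' vs 'd' => same
  Position 7: 'b' vs 'a' => differ
Total differences (Hamming distance): 4

4


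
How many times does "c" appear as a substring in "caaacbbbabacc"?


Searching for "c" in "caaacbbbabacc"
Scanning each position:
  Position 0: "c" => MATCH
  Position 1: "a" => no
  Position 2: "a" => no
  Position 3: "a" => no
  Position 4: "c" => MATCH
  Position 5: "b" => no
  Position 6: "b" => no
  Position 7: "b" => no
  Position 8: "a" => no
  Position 9: "b" => no
  Position 10: "a" => no
  Position 11: "c" => MATCH
  Position 12: "c" => MATCH
Total occurrences: 4

4


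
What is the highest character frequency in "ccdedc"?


Input: ccdedc
Character counts:
  'c': 3
  'd': 2
  'e': 1
Maximum frequency: 3

3


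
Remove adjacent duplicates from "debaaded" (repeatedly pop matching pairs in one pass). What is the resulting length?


Input: debaaded
Stack-based adjacent duplicate removal:
  Read 'd': push. Stack: d
  Read 'e': push. Stack: de
  Read 'b': push. Stack: deb
  Read 'a': push. Stack: deba
  Read 'a': matches stack top 'a' => pop. Stack: deb
  Read 'd': push. Stack: debd
  Read 'e': push. Stack: debde
  Read 'd': push. Stack: debded
Final stack: "debded" (length 6)

6


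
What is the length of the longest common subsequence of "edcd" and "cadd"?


LCS of "edcd" and "cadd"
DP table:
           c    a    d    d
      0    0    0    0    0
  e   0    0    0    0    0
  d   0    0    0    1    1
  c   0    1    1    1    1
  d   0    1    1    2    2
LCS length = dp[4][4] = 2

2


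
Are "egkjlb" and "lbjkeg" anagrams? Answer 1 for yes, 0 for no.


Strings: "egkjlb", "lbjkeg"
Sorted first:  begjkl
Sorted second: begjkl
Sorted forms match => anagrams

1


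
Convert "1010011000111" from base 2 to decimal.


Input: "1010011000111" in base 2
Positional expansion:
  Digit '1' (value 1) x 2^12 = 4096
  Digit '0' (value 0) x 2^11 = 0
  Digit '1' (value 1) x 2^10 = 1024
  Digit '0' (value 0) x 2^9 = 0
  Digit '0' (value 0) x 2^8 = 0
  Digit '1' (value 1) x 2^7 = 128
  Digit '1' (value 1) x 2^6 = 64
  Digit '0' (value 0) x 2^5 = 0
  Digit '0' (value 0) x 2^4 = 0
  Digit '0' (value 0) x 2^3 = 0
  Digit '1' (value 1) x 2^2 = 4
  Digit '1' (value 1) x 2^1 = 2
  Digit '1' (value 1) x 2^0 = 1
Sum = 5319

5319


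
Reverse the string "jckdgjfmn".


Input: jckdgjfmn
Reading characters right to left:
  Position 8: 'n'
  Position 7: 'm'
  Position 6: 'f'
  Position 5: 'j'
  Position 4: 'g'
  Position 3: 'd'
  Position 2: 'k'
  Position 1: 'c'
  Position 0: 'j'
Reversed: nmfjgdkcj

nmfjgdkcj


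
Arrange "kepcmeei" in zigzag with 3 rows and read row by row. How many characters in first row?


Zigzag "kepcmeei" into 3 rows:
Placing characters:
  'k' => row 0
  'e' => row 1
  'p' => row 2
  'c' => row 1
  'm' => row 0
  'e' => row 1
  'e' => row 2
  'i' => row 1
Rows:
  Row 0: "km"
  Row 1: "ecei"
  Row 2: "pe"
First row length: 2

2


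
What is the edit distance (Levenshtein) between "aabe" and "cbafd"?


Computing edit distance: "aabe" -> "cbafd"
DP table:
           c    b    a    f    d
      0    1    2    3    4    5
  a   1    1    2    2    3    4
  a   2    2    2    2    3    4
  b   3    3    2    3    3    4
  e   4    4    3    3    4    4
Edit distance = dp[4][5] = 4

4


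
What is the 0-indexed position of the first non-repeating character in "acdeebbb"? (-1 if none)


Input: acdeebbb
Character frequencies:
  'a': 1
  'b': 3
  'c': 1
  'd': 1
  'e': 2
Scanning left to right for freq == 1:
  Position 0 ('a'): unique! => answer = 0

0


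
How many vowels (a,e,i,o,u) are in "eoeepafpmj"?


Input: eoeepafpmj
Checking each character:
  'e' at position 0: vowel (running total: 1)
  'o' at position 1: vowel (running total: 2)
  'e' at position 2: vowel (running total: 3)
  'e' at position 3: vowel (running total: 4)
  'p' at position 4: consonant
  'a' at position 5: vowel (running total: 5)
  'f' at position 6: consonant
  'p' at position 7: consonant
  'm' at position 8: consonant
  'j' at position 9: consonant
Total vowels: 5

5


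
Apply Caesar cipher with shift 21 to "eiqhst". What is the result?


Caesar cipher: shift "eiqhst" by 21
  'e' (pos 4) + 21 = pos 25 = 'z'
  'i' (pos 8) + 21 = pos 3 = 'd'
  'q' (pos 16) + 21 = pos 11 = 'l'
  'h' (pos 7) + 21 = pos 2 = 'c'
  's' (pos 18) + 21 = pos 13 = 'n'
  't' (pos 19) + 21 = pos 14 = 'o'
Result: zdlcno

zdlcno


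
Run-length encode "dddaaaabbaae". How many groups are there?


Input: dddaaaabbaae
Scanning for consecutive runs:
  Group 1: 'd' x 3 (positions 0-2)
  Group 2: 'a' x 4 (positions 3-6)
  Group 3: 'b' x 2 (positions 7-8)
  Group 4: 'a' x 2 (positions 9-10)
  Group 5: 'e' x 1 (positions 11-11)
Total groups: 5

5


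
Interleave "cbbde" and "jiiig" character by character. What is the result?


Interleaving "cbbde" and "jiiig":
  Position 0: 'c' from first, 'j' from second => "cj"
  Position 1: 'b' from first, 'i' from second => "bi"
  Position 2: 'b' from first, 'i' from second => "bi"
  Position 3: 'd' from first, 'i' from second => "di"
  Position 4: 'e' from first, 'g' from second => "eg"
Result: cjbibidieg

cjbibidieg


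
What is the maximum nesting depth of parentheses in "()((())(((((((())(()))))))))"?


Input: "()((())(((((((())(()))))))))"
Tracking depth:
  Position 0 '(': depth becomes 1
  Position 1 ')': depth becomes 0
  Position 2 '(': depth becomes 1
  Position 3 '(': depth becomes 2
  Position 4 '(': depth becomes 3
  Position 5 ')': depth becomes 2
  Position 6 ')': depth becomes 1
  Position 7 '(': depth becomes 2
  Position 8 '(': depth becomes 3
  Position 9 '(': depth becomes 4
  Position 10 '(': depth becomes 5
  Position 11 '(': depth becomes 6
  Position 12 '(': depth becomes 7
  Position 13 '(': depth becomes 8
  Position 14 '(': depth becomes 9
  Position 15 ')': depth becomes 8
  Position 16 ')': depth becomes 7
  Position 17 '(': depth becomes 8
  Position 18 '(': depth becomes 9
  Position 19 ')': depth becomes 8
  Position 20 ')': depth becomes 7
  Position 21 ')': depth becomes 6
  Position 22 ')': depth becomes 5
  Position 23 ')': depth becomes 4
  Position 24 ')': depth becomes 3
  Position 25 ')': depth becomes 2
  Position 26 ')': depth becomes 1
  Position 27 ')': depth becomes 0
Maximum depth reached: 9

9


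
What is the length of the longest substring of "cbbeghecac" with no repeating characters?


Input: "cbbeghecac"
Sliding window (track last position of each char):
  Position 0 ('c'): window [0,0] length 1 -- new best
  Position 1 ('b'): window [0,1] length 2 -- new best
  Position 2 ('b'): repeat (last at 1), move window start to 2
  Position 2 ('b'): window [2,2] length 1
  Position 3 ('e'): window [2,3] length 2
  Position 4 ('g'): window [2,4] length 3 -- new best
  Position 5 ('h'): window [2,5] length 4 -- new best
  Position 6 ('e'): repeat (last at 3), move window start to 4
  Position 6 ('e'): window [4,6] length 3
  Position 7 ('c'): window [4,7] length 4
  Position 8 ('a'): window [4,8] length 5 -- new best
  Position 9 ('c'): repeat (last at 7), move window start to 8
  Position 9 ('c'): window [8,9] length 2
Longest substring with no repeats: "gheca" with length 5

5


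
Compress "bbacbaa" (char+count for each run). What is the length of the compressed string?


Input: bbacbaa
Runs:
  'b' x 2 => "b2"
  'a' x 1 => "a1"
  'c' x 1 => "c1"
  'b' x 1 => "b1"
  'a' x 2 => "a2"
Compressed: "b2a1c1b1a2"
Compressed length: 10

10


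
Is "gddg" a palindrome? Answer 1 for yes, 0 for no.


Input: gddg
Reversed: gddg
  Compare pos 0 ('g') with pos 3 ('g'): match
  Compare pos 1 ('d') with pos 2 ('d'): match
Result: palindrome

1


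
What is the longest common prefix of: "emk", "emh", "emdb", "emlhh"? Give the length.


Words: emk, emh, emdb, emlhh
  Position 0: all 'e' => match
  Position 1: all 'm' => match
  Position 2: ('k', 'h', 'd', 'l') => mismatch, stop
LCP = "em" (length 2)

2


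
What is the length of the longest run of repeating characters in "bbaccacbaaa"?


Input: "bbaccacbaaa"
Scanning for longest run:
  Position 1 ('b'): continues run of 'b', length=2
  Position 2 ('a'): new char, reset run to 1
  Position 3 ('c'): new char, reset run to 1
  Position 4 ('c'): continues run of 'c', length=2
  Position 5 ('a'): new char, reset run to 1
  Position 6 ('c'): new char, reset run to 1
  Position 7 ('b'): new char, reset run to 1
  Position 8 ('a'): new char, reset run to 1
  Position 9 ('a'): continues run of 'a', length=2
  Position 10 ('a'): continues run of 'a', length=3
Longest run: 'a' with length 3

3


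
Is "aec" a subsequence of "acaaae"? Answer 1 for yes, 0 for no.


Check if "aec" is a subsequence of "acaaae"
Greedy scan:
  Position 0 ('a'): matches sub[0] = 'a'
  Position 1 ('c'): no match needed
  Position 2 ('a'): no match needed
  Position 3 ('a'): no match needed
  Position 4 ('a'): no match needed
  Position 5 ('e'): matches sub[1] = 'e'
Only matched 2/3 characters => not a subsequence

0


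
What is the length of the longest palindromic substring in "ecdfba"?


Input: "ecdfba"
Checking substrings for palindromes:
  No multi-char palindromic substrings found
Longest palindromic substring: "e" with length 1

1


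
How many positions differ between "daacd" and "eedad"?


Comparing "daacd" and "eedad" position by position:
  Position 0: 'd' vs 'e' => DIFFER
  Position 1: 'a' vs 'e' => DIFFER
  Position 2: 'a' vs 'd' => DIFFER
  Position 3: 'c' vs 'a' => DIFFER
  Position 4: 'd' vs 'd' => same
Positions that differ: 4

4


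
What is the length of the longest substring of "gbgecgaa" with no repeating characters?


Input: "gbgecgaa"
Sliding window (track last position of each char):
  Position 0 ('g'): window [0,0] length 1 -- new best
  Position 1 ('b'): window [0,1] length 2 -- new best
  Position 2 ('g'): repeat (last at 0), move window start to 1
  Position 2 ('g'): window [1,2] length 2
  Position 3 ('e'): window [1,3] length 3 -- new best
  Position 4 ('c'): window [1,4] length 4 -- new best
  Position 5 ('g'): repeat (last at 2), move window start to 3
  Position 5 ('g'): window [3,5] length 3
  Position 6 ('a'): window [3,6] length 4
  Position 7 ('a'): repeat (last at 6), move window start to 7
  Position 7 ('a'): window [7,7] length 1
Longest substring with no repeats: "bgec" with length 4

4


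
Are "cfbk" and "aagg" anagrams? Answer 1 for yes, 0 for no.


Strings: "cfbk", "aagg"
Sorted first:  bcfk
Sorted second: aagg
Differ at position 0: 'b' vs 'a' => not anagrams

0


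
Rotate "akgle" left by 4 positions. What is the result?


Input: "akgle", rotate left by 4
First 4 characters: "akgl"
Remaining characters: "e"
Concatenate remaining + first: "e" + "akgl" = "eakgl"

eakgl


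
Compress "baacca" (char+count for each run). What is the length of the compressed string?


Input: baacca
Runs:
  'b' x 1 => "b1"
  'a' x 2 => "a2"
  'c' x 2 => "c2"
  'a' x 1 => "a1"
Compressed: "b1a2c2a1"
Compressed length: 8

8


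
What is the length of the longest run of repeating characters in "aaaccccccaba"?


Input: "aaaccccccaba"
Scanning for longest run:
  Position 1 ('a'): continues run of 'a', length=2
  Position 2 ('a'): continues run of 'a', length=3
  Position 3 ('c'): new char, reset run to 1
  Position 4 ('c'): continues run of 'c', length=2
  Position 5 ('c'): continues run of 'c', length=3
  Position 6 ('c'): continues run of 'c', length=4
  Position 7 ('c'): continues run of 'c', length=5
  Position 8 ('c'): continues run of 'c', length=6
  Position 9 ('a'): new char, reset run to 1
  Position 10 ('b'): new char, reset run to 1
  Position 11 ('a'): new char, reset run to 1
Longest run: 'c' with length 6

6


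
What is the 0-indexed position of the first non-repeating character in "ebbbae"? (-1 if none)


Input: ebbbae
Character frequencies:
  'a': 1
  'b': 3
  'e': 2
Scanning left to right for freq == 1:
  Position 0 ('e'): freq=2, skip
  Position 1 ('b'): freq=3, skip
  Position 2 ('b'): freq=3, skip
  Position 3 ('b'): freq=3, skip
  Position 4 ('a'): unique! => answer = 4

4


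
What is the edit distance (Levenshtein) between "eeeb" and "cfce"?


Computing edit distance: "eeeb" -> "cfce"
DP table:
           c    f    c    e
      0    1    2    3    4
  e   1    1    2    3    3
  e   2    2    2    3    3
  e   3    3    3    3    3
  b   4    4    4    4    4
Edit distance = dp[4][4] = 4

4


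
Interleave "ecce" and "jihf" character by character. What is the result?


Interleaving "ecce" and "jihf":
  Position 0: 'e' from first, 'j' from second => "ej"
  Position 1: 'c' from first, 'i' from second => "ci"
  Position 2: 'c' from first, 'h' from second => "ch"
  Position 3: 'e' from first, 'f' from second => "ef"
Result: ejcichef

ejcichef


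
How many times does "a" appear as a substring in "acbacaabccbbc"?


Searching for "a" in "acbacaabccbbc"
Scanning each position:
  Position 0: "a" => MATCH
  Position 1: "c" => no
  Position 2: "b" => no
  Position 3: "a" => MATCH
  Position 4: "c" => no
  Position 5: "a" => MATCH
  Position 6: "a" => MATCH
  Position 7: "b" => no
  Position 8: "c" => no
  Position 9: "c" => no
  Position 10: "b" => no
  Position 11: "b" => no
  Position 12: "c" => no
Total occurrences: 4

4


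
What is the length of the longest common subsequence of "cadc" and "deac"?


LCS of "cadc" and "deac"
DP table:
           d    e    a    c
      0    0    0    0    0
  c   0    0    0    0    1
  a   0    0    0    1    1
  d   0    1    1    1    1
  c   0    1    1    1    2
LCS length = dp[4][4] = 2

2


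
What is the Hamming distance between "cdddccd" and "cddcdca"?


Comparing "cdddccd" and "cddcdca" position by position:
  Position 0: 'c' vs 'c' => same
  Position 1: 'd' vs 'd' => same
  Position 2: 'd' vs 'd' => same
  Position 3: 'd' vs 'c' => differ
  Position 4: 'c' vs 'd' => differ
  Position 5: 'c' vs 'c' => same
  Position 6: 'd' vs 'a' => differ
Total differences (Hamming distance): 3

3


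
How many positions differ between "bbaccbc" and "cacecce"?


Comparing "bbaccbc" and "cacecce" position by position:
  Position 0: 'b' vs 'c' => DIFFER
  Position 1: 'b' vs 'a' => DIFFER
  Position 2: 'a' vs 'c' => DIFFER
  Position 3: 'c' vs 'e' => DIFFER
  Position 4: 'c' vs 'c' => same
  Position 5: 'b' vs 'c' => DIFFER
  Position 6: 'c' vs 'e' => DIFFER
Positions that differ: 6

6


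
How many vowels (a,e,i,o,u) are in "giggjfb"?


Input: giggjfb
Checking each character:
  'g' at position 0: consonant
  'i' at position 1: vowel (running total: 1)
  'g' at position 2: consonant
  'g' at position 3: consonant
  'j' at position 4: consonant
  'f' at position 5: consonant
  'b' at position 6: consonant
Total vowels: 1

1


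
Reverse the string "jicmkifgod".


Input: jicmkifgod
Reading characters right to left:
  Position 9: 'd'
  Position 8: 'o'
  Position 7: 'g'
  Position 6: 'f'
  Position 5: 'i'
  Position 4: 'k'
  Position 3: 'm'
  Position 2: 'c'
  Position 1: 'i'
  Position 0: 'j'
Reversed: dogfikmcij

dogfikmcij


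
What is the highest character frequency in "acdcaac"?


Input: acdcaac
Character counts:
  'a': 3
  'c': 3
  'd': 1
Maximum frequency: 3

3


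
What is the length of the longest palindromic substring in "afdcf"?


Input: "afdcf"
Checking substrings for palindromes:
  No multi-char palindromic substrings found
Longest palindromic substring: "a" with length 1

1


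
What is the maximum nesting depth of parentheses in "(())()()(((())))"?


Input: "(())()()(((())))"
Tracking depth:
  Position 0 '(': depth becomes 1
  Position 1 '(': depth becomes 2
  Position 2 ')': depth becomes 1
  Position 3 ')': depth becomes 0
  Position 4 '(': depth becomes 1
  Position 5 ')': depth becomes 0
  Position 6 '(': depth becomes 1
  Position 7 ')': depth becomes 0
  Position 8 '(': depth becomes 1
  Position 9 '(': depth becomes 2
  Position 10 '(': depth becomes 3
  Position 11 '(': depth becomes 4
  Position 12 ')': depth becomes 3
  Position 13 ')': depth becomes 2
  Position 14 ')': depth becomes 1
  Position 15 ')': depth becomes 0
Maximum depth reached: 4

4


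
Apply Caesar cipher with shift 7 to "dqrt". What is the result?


Caesar cipher: shift "dqrt" by 7
  'd' (pos 3) + 7 = pos 10 = 'k'
  'q' (pos 16) + 7 = pos 23 = 'x'
  'r' (pos 17) + 7 = pos 24 = 'y'
  't' (pos 19) + 7 = pos 0 = 'a'
Result: kxya

kxya


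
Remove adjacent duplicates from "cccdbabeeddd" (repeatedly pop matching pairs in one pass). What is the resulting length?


Input: cccdbabeeddd
Stack-based adjacent duplicate removal:
  Read 'c': push. Stack: c
  Read 'c': matches stack top 'c' => pop. Stack: (empty)
  Read 'c': push. Stack: c
  Read 'd': push. Stack: cd
  Read 'b': push. Stack: cdb
  Read 'a': push. Stack: cdba
  Read 'b': push. Stack: cdbab
  Read 'e': push. Stack: cdbabe
  Read 'e': matches stack top 'e' => pop. Stack: cdbab
  Read 'd': push. Stack: cdbabd
  Read 'd': matches stack top 'd' => pop. Stack: cdbab
  Read 'd': push. Stack: cdbabd
Final stack: "cdbabd" (length 6)

6


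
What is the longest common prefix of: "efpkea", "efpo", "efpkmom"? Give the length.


Words: efpkea, efpo, efpkmom
  Position 0: all 'e' => match
  Position 1: all 'f' => match
  Position 2: all 'p' => match
  Position 3: ('k', 'o', 'k') => mismatch, stop
LCP = "efp" (length 3)

3


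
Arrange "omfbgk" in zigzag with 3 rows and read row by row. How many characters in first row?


Zigzag "omfbgk" into 3 rows:
Placing characters:
  'o' => row 0
  'm' => row 1
  'f' => row 2
  'b' => row 1
  'g' => row 0
  'k' => row 1
Rows:
  Row 0: "og"
  Row 1: "mbk"
  Row 2: "f"
First row length: 2

2


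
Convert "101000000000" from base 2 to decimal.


Input: "101000000000" in base 2
Positional expansion:
  Digit '1' (value 1) x 2^11 = 2048
  Digit '0' (value 0) x 2^10 = 0
  Digit '1' (value 1) x 2^9 = 512
  Digit '0' (value 0) x 2^8 = 0
  Digit '0' (value 0) x 2^7 = 0
  Digit '0' (value 0) x 2^6 = 0
  Digit '0' (value 0) x 2^5 = 0
  Digit '0' (value 0) x 2^4 = 0
  Digit '0' (value 0) x 2^3 = 0
  Digit '0' (value 0) x 2^2 = 0
  Digit '0' (value 0) x 2^1 = 0
  Digit '0' (value 0) x 2^0 = 0
Sum = 2560

2560


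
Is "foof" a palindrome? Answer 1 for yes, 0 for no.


Input: foof
Reversed: foof
  Compare pos 0 ('f') with pos 3 ('f'): match
  Compare pos 1 ('o') with pos 2 ('o'): match
Result: palindrome

1


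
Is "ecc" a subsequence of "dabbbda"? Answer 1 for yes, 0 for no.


Check if "ecc" is a subsequence of "dabbbda"
Greedy scan:
  Position 0 ('d'): no match needed
  Position 1 ('a'): no match needed
  Position 2 ('b'): no match needed
  Position 3 ('b'): no match needed
  Position 4 ('b'): no match needed
  Position 5 ('d'): no match needed
  Position 6 ('a'): no match needed
Only matched 0/3 characters => not a subsequence

0


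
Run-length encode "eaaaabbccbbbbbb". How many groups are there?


Input: eaaaabbccbbbbbb
Scanning for consecutive runs:
  Group 1: 'e' x 1 (positions 0-0)
  Group 2: 'a' x 4 (positions 1-4)
  Group 3: 'b' x 2 (positions 5-6)
  Group 4: 'c' x 2 (positions 7-8)
  Group 5: 'b' x 6 (positions 9-14)
Total groups: 5

5


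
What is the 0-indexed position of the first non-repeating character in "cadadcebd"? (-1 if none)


Input: cadadcebd
Character frequencies:
  'a': 2
  'b': 1
  'c': 2
  'd': 3
  'e': 1
Scanning left to right for freq == 1:
  Position 0 ('c'): freq=2, skip
  Position 1 ('a'): freq=2, skip
  Position 2 ('d'): freq=3, skip
  Position 3 ('a'): freq=2, skip
  Position 4 ('d'): freq=3, skip
  Position 5 ('c'): freq=2, skip
  Position 6 ('e'): unique! => answer = 6

6


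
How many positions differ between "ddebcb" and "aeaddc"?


Comparing "ddebcb" and "aeaddc" position by position:
  Position 0: 'd' vs 'a' => DIFFER
  Position 1: 'd' vs 'e' => DIFFER
  Position 2: 'e' vs 'a' => DIFFER
  Position 3: 'b' vs 'd' => DIFFER
  Position 4: 'c' vs 'd' => DIFFER
  Position 5: 'b' vs 'c' => DIFFER
Positions that differ: 6

6


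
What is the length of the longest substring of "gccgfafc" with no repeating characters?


Input: "gccgfafc"
Sliding window (track last position of each char):
  Position 0 ('g'): window [0,0] length 1 -- new best
  Position 1 ('c'): window [0,1] length 2 -- new best
  Position 2 ('c'): repeat (last at 1), move window start to 2
  Position 2 ('c'): window [2,2] length 1
  Position 3 ('g'): window [2,3] length 2
  Position 4 ('f'): window [2,4] length 3 -- new best
  Position 5 ('a'): window [2,5] length 4 -- new best
  Position 6 ('f'): repeat (last at 4), move window start to 5
  Position 6 ('f'): window [5,6] length 2
  Position 7 ('c'): window [5,7] length 3
Longest substring with no repeats: "cgfa" with length 4

4


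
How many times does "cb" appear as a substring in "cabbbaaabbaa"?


Searching for "cb" in "cabbbaaabbaa"
Scanning each position:
  Position 0: "ca" => no
  Position 1: "ab" => no
  Position 2: "bb" => no
  Position 3: "bb" => no
  Position 4: "ba" => no
  Position 5: "aa" => no
  Position 6: "aa" => no
  Position 7: "ab" => no
  Position 8: "bb" => no
  Position 9: "ba" => no
  Position 10: "aa" => no
Total occurrences: 0

0


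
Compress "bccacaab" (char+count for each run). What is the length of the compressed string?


Input: bccacaab
Runs:
  'b' x 1 => "b1"
  'c' x 2 => "c2"
  'a' x 1 => "a1"
  'c' x 1 => "c1"
  'a' x 2 => "a2"
  'b' x 1 => "b1"
Compressed: "b1c2a1c1a2b1"
Compressed length: 12

12


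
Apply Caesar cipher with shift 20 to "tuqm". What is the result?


Caesar cipher: shift "tuqm" by 20
  't' (pos 19) + 20 = pos 13 = 'n'
  'u' (pos 20) + 20 = pos 14 = 'o'
  'q' (pos 16) + 20 = pos 10 = 'k'
  'm' (pos 12) + 20 = pos 6 = 'g'
Result: nokg

nokg


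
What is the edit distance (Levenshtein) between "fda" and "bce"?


Computing edit distance: "fda" -> "bce"
DP table:
           b    c    e
      0    1    2    3
  f   1    1    2    3
  d   2    2    2    3
  a   3    3    3    3
Edit distance = dp[3][3] = 3

3


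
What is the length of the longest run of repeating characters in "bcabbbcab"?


Input: "bcabbbcab"
Scanning for longest run:
  Position 1 ('c'): new char, reset run to 1
  Position 2 ('a'): new char, reset run to 1
  Position 3 ('b'): new char, reset run to 1
  Position 4 ('b'): continues run of 'b', length=2
  Position 5 ('b'): continues run of 'b', length=3
  Position 6 ('c'): new char, reset run to 1
  Position 7 ('a'): new char, reset run to 1
  Position 8 ('b'): new char, reset run to 1
Longest run: 'b' with length 3

3


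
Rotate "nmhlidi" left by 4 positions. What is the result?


Input: "nmhlidi", rotate left by 4
First 4 characters: "nmhl"
Remaining characters: "idi"
Concatenate remaining + first: "idi" + "nmhl" = "idinmhl"

idinmhl


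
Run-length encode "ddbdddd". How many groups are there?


Input: ddbdddd
Scanning for consecutive runs:
  Group 1: 'd' x 2 (positions 0-1)
  Group 2: 'b' x 1 (positions 2-2)
  Group 3: 'd' x 4 (positions 3-6)
Total groups: 3

3


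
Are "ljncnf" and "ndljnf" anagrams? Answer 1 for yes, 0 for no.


Strings: "ljncnf", "ndljnf"
Sorted first:  cfjlnn
Sorted second: dfjlnn
Differ at position 0: 'c' vs 'd' => not anagrams

0


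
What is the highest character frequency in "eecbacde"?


Input: eecbacde
Character counts:
  'a': 1
  'b': 1
  'c': 2
  'd': 1
  'e': 3
Maximum frequency: 3

3


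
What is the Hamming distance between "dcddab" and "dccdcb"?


Comparing "dcddab" and "dccdcb" position by position:
  Position 0: 'd' vs 'd' => same
  Position 1: 'c' vs 'c' => same
  Position 2: 'd' vs 'c' => differ
  Position 3: 'd' vs 'd' => same
  Position 4: 'a' vs 'c' => differ
  Position 5: 'b' vs 'b' => same
Total differences (Hamming distance): 2

2


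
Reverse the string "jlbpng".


Input: jlbpng
Reading characters right to left:
  Position 5: 'g'
  Position 4: 'n'
  Position 3: 'p'
  Position 2: 'b'
  Position 1: 'l'
  Position 0: 'j'
Reversed: gnpblj

gnpblj


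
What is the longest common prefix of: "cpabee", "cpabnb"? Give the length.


Words: cpabee, cpabnb
  Position 0: all 'c' => match
  Position 1: all 'p' => match
  Position 2: all 'a' => match
  Position 3: all 'b' => match
  Position 4: ('e', 'n') => mismatch, stop
LCP = "cpab" (length 4)

4


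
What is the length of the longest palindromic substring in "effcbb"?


Input: "effcbb"
Checking substrings for palindromes:
  [1:3] "ff" (len 2) => palindrome
  [4:6] "bb" (len 2) => palindrome
Longest palindromic substring: "ff" with length 2

2


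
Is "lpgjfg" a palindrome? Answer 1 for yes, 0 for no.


Input: lpgjfg
Reversed: gfjgpl
  Compare pos 0 ('l') with pos 5 ('g'): MISMATCH
  Compare pos 1 ('p') with pos 4 ('f'): MISMATCH
  Compare pos 2 ('g') with pos 3 ('j'): MISMATCH
Result: not a palindrome

0


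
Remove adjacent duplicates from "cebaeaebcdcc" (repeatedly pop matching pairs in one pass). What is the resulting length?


Input: cebaeaebcdcc
Stack-based adjacent duplicate removal:
  Read 'c': push. Stack: c
  Read 'e': push. Stack: ce
  Read 'b': push. Stack: ceb
  Read 'a': push. Stack: ceba
  Read 'e': push. Stack: cebae
  Read 'a': push. Stack: cebaea
  Read 'e': push. Stack: cebaeae
  Read 'b': push. Stack: cebaeaeb
  Read 'c': push. Stack: cebaeaebc
  Read 'd': push. Stack: cebaeaebcd
  Read 'c': push. Stack: cebaeaebcdc
  Read 'c': matches stack top 'c' => pop. Stack: cebaeaebcd
Final stack: "cebaeaebcd" (length 10)

10


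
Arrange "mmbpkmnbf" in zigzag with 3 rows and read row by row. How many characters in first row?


Zigzag "mmbpkmnbf" into 3 rows:
Placing characters:
  'm' => row 0
  'm' => row 1
  'b' => row 2
  'p' => row 1
  'k' => row 0
  'm' => row 1
  'n' => row 2
  'b' => row 1
  'f' => row 0
Rows:
  Row 0: "mkf"
  Row 1: "mpmb"
  Row 2: "bn"
First row length: 3

3


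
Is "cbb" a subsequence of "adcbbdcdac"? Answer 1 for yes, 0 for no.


Check if "cbb" is a subsequence of "adcbbdcdac"
Greedy scan:
  Position 0 ('a'): no match needed
  Position 1 ('d'): no match needed
  Position 2 ('c'): matches sub[0] = 'c'
  Position 3 ('b'): matches sub[1] = 'b'
  Position 4 ('b'): matches sub[2] = 'b'
  Position 5 ('d'): no match needed
  Position 6 ('c'): no match needed
  Position 7 ('d'): no match needed
  Position 8 ('a'): no match needed
  Position 9 ('c'): no match needed
All 3 characters matched => is a subsequence

1


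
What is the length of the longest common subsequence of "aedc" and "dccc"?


LCS of "aedc" and "dccc"
DP table:
           d    c    c    c
      0    0    0    0    0
  a   0    0    0    0    0
  e   0    0    0    0    0
  d   0    1    1    1    1
  c   0    1    2    2    2
LCS length = dp[4][4] = 2

2


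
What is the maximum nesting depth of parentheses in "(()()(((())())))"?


Input: "(()()(((())())))"
Tracking depth:
  Position 0 '(': depth becomes 1
  Position 1 '(': depth becomes 2
  Position 2 ')': depth becomes 1
  Position 3 '(': depth becomes 2
  Position 4 ')': depth becomes 1
  Position 5 '(': depth becomes 2
  Position 6 '(': depth becomes 3
  Position 7 '(': depth becomes 4
  Position 8 '(': depth becomes 5
  Position 9 ')': depth becomes 4
  Position 10 ')': depth becomes 3
  Position 11 '(': depth becomes 4
  Position 12 ')': depth becomes 3
  Position 13 ')': depth becomes 2
  Position 14 ')': depth becomes 1
  Position 15 ')': depth becomes 0
Maximum depth reached: 5

5


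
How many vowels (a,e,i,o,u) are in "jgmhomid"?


Input: jgmhomid
Checking each character:
  'j' at position 0: consonant
  'g' at position 1: consonant
  'm' at position 2: consonant
  'h' at position 3: consonant
  'o' at position 4: vowel (running total: 1)
  'm' at position 5: consonant
  'i' at position 6: vowel (running total: 2)
  'd' at position 7: consonant
Total vowels: 2

2


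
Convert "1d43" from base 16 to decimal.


Input: "1d43" in base 16
Positional expansion:
  Digit '1' (value 1) x 16^3 = 4096
  Digit 'd' (value 13) x 16^2 = 3328
  Digit '4' (value 4) x 16^1 = 64
  Digit '3' (value 3) x 16^0 = 3
Sum = 7491

7491


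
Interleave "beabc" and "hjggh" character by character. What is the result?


Interleaving "beabc" and "hjggh":
  Position 0: 'b' from first, 'h' from second => "bh"
  Position 1: 'e' from first, 'j' from second => "ej"
  Position 2: 'a' from first, 'g' from second => "ag"
  Position 3: 'b' from first, 'g' from second => "bg"
  Position 4: 'c' from first, 'h' from second => "ch"
Result: bhejagbgch

bhejagbgch


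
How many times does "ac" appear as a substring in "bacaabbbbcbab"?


Searching for "ac" in "bacaabbbbcbab"
Scanning each position:
  Position 0: "ba" => no
  Position 1: "ac" => MATCH
  Position 2: "ca" => no
  Position 3: "aa" => no
  Position 4: "ab" => no
  Position 5: "bb" => no
  Position 6: "bb" => no
  Position 7: "bb" => no
  Position 8: "bc" => no
  Position 9: "cb" => no
  Position 10: "ba" => no
  Position 11: "ab" => no
Total occurrences: 1

1


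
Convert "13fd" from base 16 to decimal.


Input: "13fd" in base 16
Positional expansion:
  Digit '1' (value 1) x 16^3 = 4096
  Digit '3' (value 3) x 16^2 = 768
  Digit 'f' (value 15) x 16^1 = 240
  Digit 'd' (value 13) x 16^0 = 13
Sum = 5117

5117


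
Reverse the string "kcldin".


Input: kcldin
Reading characters right to left:
  Position 5: 'n'
  Position 4: 'i'
  Position 3: 'd'
  Position 2: 'l'
  Position 1: 'c'
  Position 0: 'k'
Reversed: nidlck

nidlck


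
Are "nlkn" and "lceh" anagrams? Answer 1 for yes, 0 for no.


Strings: "nlkn", "lceh"
Sorted first:  klnn
Sorted second: cehl
Differ at position 0: 'k' vs 'c' => not anagrams

0


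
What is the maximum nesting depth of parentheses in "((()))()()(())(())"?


Input: "((()))()()(())(())"
Tracking depth:
  Position 0 '(': depth becomes 1
  Position 1 '(': depth becomes 2
  Position 2 '(': depth becomes 3
  Position 3 ')': depth becomes 2
  Position 4 ')': depth becomes 1
  Position 5 ')': depth becomes 0
  Position 6 '(': depth becomes 1
  Position 7 ')': depth becomes 0
  Position 8 '(': depth becomes 1
  Position 9 ')': depth becomes 0
  Position 10 '(': depth becomes 1
  Position 11 '(': depth becomes 2
  Position 12 ')': depth becomes 1
  Position 13 ')': depth becomes 0
  Position 14 '(': depth becomes 1
  Position 15 '(': depth becomes 2
  Position 16 ')': depth becomes 1
  Position 17 ')': depth becomes 0
Maximum depth reached: 3

3


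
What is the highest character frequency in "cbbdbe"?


Input: cbbdbe
Character counts:
  'b': 3
  'c': 1
  'd': 1
  'e': 1
Maximum frequency: 3

3


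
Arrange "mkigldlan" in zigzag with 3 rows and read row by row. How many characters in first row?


Zigzag "mkigldlan" into 3 rows:
Placing characters:
  'm' => row 0
  'k' => row 1
  'i' => row 2
  'g' => row 1
  'l' => row 0
  'd' => row 1
  'l' => row 2
  'a' => row 1
  'n' => row 0
Rows:
  Row 0: "mln"
  Row 1: "kgda"
  Row 2: "il"
First row length: 3

3


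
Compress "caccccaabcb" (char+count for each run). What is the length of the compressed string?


Input: caccccaabcb
Runs:
  'c' x 1 => "c1"
  'a' x 1 => "a1"
  'c' x 4 => "c4"
  'a' x 2 => "a2"
  'b' x 1 => "b1"
  'c' x 1 => "c1"
  'b' x 1 => "b1"
Compressed: "c1a1c4a2b1c1b1"
Compressed length: 14

14


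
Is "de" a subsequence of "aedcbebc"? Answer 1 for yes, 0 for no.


Check if "de" is a subsequence of "aedcbebc"
Greedy scan:
  Position 0 ('a'): no match needed
  Position 1 ('e'): no match needed
  Position 2 ('d'): matches sub[0] = 'd'
  Position 3 ('c'): no match needed
  Position 4 ('b'): no match needed
  Position 5 ('e'): matches sub[1] = 'e'
  Position 6 ('b'): no match needed
  Position 7 ('c'): no match needed
All 2 characters matched => is a subsequence

1


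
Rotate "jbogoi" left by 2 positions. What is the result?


Input: "jbogoi", rotate left by 2
First 2 characters: "jb"
Remaining characters: "ogoi"
Concatenate remaining + first: "ogoi" + "jb" = "ogoijb"

ogoijb


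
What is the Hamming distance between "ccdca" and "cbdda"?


Comparing "ccdca" and "cbdda" position by position:
  Position 0: 'c' vs 'c' => same
  Position 1: 'c' vs 'b' => differ
  Position 2: 'd' vs 'd' => same
  Position 3: 'c' vs 'd' => differ
  Position 4: 'a' vs 'a' => same
Total differences (Hamming distance): 2

2


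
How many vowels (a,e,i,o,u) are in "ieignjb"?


Input: ieignjb
Checking each character:
  'i' at position 0: vowel (running total: 1)
  'e' at position 1: vowel (running total: 2)
  'i' at position 2: vowel (running total: 3)
  'g' at position 3: consonant
  'n' at position 4: consonant
  'j' at position 5: consonant
  'b' at position 6: consonant
Total vowels: 3

3


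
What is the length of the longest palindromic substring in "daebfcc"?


Input: "daebfcc"
Checking substrings for palindromes:
  [5:7] "cc" (len 2) => palindrome
Longest palindromic substring: "cc" with length 2

2


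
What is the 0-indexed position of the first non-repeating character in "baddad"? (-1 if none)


Input: baddad
Character frequencies:
  'a': 2
  'b': 1
  'd': 3
Scanning left to right for freq == 1:
  Position 0 ('b'): unique! => answer = 0

0
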